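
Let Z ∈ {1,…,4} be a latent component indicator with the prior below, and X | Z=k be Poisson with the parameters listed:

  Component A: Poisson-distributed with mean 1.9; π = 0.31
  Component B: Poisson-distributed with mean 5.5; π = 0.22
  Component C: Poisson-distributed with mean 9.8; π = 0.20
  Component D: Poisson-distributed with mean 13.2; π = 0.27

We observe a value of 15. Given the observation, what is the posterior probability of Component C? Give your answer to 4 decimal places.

0.2024

P(component k | x) = w_k·f_k(x) / marginal(x), where marginal(x) = Σ_j w_j·f_j(x).
Component likelihoods at x = 15:
  p_A = e^(−1.9)·1.9^15/15! = 1.73638e-09
  p_B = e^(−5.5)·5.5^15/15! = 0.000398402
  p_C = e^(−9.8)·9.8^15/15! = 0.0313188
  p_D = e^(−13.2)·13.2^15/15! = 0.0910798
Weight by the priors:
  w_A·p_A = 0.31 × 1.73638e-09 = 5.38278e-10
  w_B·p_B = 0.22 × 0.000398402 = 8.76484e-05
  w_C·p_C = 0.20 × 0.0313188 = 0.00626377
  w_D·p_D = 0.27 × 0.0910798 = 0.0245916
Normaliser: 5.38278e-10 + 8.76484e-05 + 0.00626377 + 0.0245916 = 0.030943
So the posterior for Component C is 0.00626377 / 0.030943 ≈ 0.2024.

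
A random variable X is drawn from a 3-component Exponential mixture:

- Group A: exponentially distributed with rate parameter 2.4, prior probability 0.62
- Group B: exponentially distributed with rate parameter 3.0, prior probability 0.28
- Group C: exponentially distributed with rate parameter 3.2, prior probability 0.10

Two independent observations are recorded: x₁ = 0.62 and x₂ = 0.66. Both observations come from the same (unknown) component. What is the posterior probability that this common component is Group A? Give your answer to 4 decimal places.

0.6991

P(component k | x) = P(Z=k)·f_k(x) / marginal(x), where marginal(x) = Σ_j P(Z=j)·f_j(x).
Since both observations come from the same component, the likelihood for component k is f_k(x₁)·f_k(x₂).
  p_A = [0.541977] × [0.492367] = 0.266852
  p_B = [0.467018] × [0.414208] = 0.193442
  p_C = [0.440058] × [0.387186] = 0.170384
Weight by the priors:
  P(Z=A)·p_A = 0.62 × 0.266852 = 0.165448
  P(Z=B)·p_B = 0.28 × 0.193442 = 0.0541639
  P(Z=C)·p_C = 0.10 × 0.170384 = 0.0170384
Marginal: 0.165448 + 0.0541639 + 0.0170384 = 0.23665
P(Group A | x₁,x₂) ≈ 0.6991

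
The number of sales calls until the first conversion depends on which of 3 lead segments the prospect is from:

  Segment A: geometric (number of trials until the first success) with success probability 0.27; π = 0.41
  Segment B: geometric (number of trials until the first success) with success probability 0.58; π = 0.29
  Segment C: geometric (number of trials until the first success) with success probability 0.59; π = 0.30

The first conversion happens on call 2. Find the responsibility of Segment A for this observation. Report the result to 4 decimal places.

0.3607

P(component k | x) = π_k·f_k(x) / marginal(x), where marginal(x) = Σ_j π_j·f_j(x).
Geometric probabilities:
  f_A = 0.27·(1−0.27)^1 = 0.27·0.73 = 0.1971
  f_B = 0.58·(1−0.58)^1 = 0.58·0.42 = 0.2436
  f_C = 0.59·(1−0.59)^1 = 0.59·0.41 = 0.2419
Weight by the priors:
  π_A·f_A = 0.41 × 0.1971 = 0.080811
  π_B·f_B = 0.29 × 0.2436 = 0.070644
  π_C·f_C = 0.30 × 0.2419 = 0.07257
Sum: 0.080811 + 0.070644 + 0.07257 = 0.224025
Responsibility of Segment A: 0.080811 / 0.224025 ≈ 0.3607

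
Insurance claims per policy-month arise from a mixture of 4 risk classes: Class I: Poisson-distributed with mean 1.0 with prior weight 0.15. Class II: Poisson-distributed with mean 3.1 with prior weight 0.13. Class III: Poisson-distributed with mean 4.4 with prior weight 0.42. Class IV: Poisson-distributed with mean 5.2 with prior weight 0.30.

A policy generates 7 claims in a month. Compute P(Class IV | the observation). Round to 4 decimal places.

By Bayes' theorem, P(k | x) = P(Z=k) f_k(x) / Σ_j P(Z=j) f_j(x).
Evaluate each component's likelihood at the observed value:
  p_I = 7.2992e-05
  p_II = 0.0245917
  p_III = 0.0777754
  p_IV = 0.112528
Multiply by the mixture weights:
  P(Z=I)·p_I = 0.15 × 7.2992e-05 = 1.09488e-05
  P(Z=II)·p_II = 0.13 × 0.0245917 = 0.00319692
  P(Z=III)·p_III = 0.42 × 0.0777754 = 0.0326657
  P(Z=IV)·p_IV = 0.30 × 0.112528 = 0.0337585
Evidence: 1.09488e-05 + 0.00319692 + 0.0326657 + 0.0337585 = 0.069632
P(Class IV | data) = 0.0337585 / 0.069632 ≈ 0.4848

0.4848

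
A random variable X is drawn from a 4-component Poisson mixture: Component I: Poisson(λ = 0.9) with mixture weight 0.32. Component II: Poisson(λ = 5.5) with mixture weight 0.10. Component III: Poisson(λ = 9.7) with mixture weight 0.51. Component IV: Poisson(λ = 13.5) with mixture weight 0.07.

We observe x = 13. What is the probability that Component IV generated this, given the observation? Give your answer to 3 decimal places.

0.183

By Bayes' theorem, P(k | x) = π_k f_k(x) / Σ_j π_j f_j(x).
Evaluate each component's likelihood at the observed value:
  f_I = 1.65961e-11
  f_II = 0.00276576
  f_III = 0.0662363
  f_IV = 0.108914
Prior × likelihood for each component:
  π_I·f_I = 0.32 × 1.65961e-11 = 5.31077e-12
  π_II·f_II = 0.10 × 0.00276576 = 0.000276576
  π_III·f_III = 0.51 × 0.0662363 = 0.0337805
  π_IV·f_IV = 0.07 × 0.108914 = 0.00762397
Sum: 5.31077e-12 + 0.000276576 + 0.0337805 + 0.00762397 = 0.041681
P(Component IV | x) ≈ 0.183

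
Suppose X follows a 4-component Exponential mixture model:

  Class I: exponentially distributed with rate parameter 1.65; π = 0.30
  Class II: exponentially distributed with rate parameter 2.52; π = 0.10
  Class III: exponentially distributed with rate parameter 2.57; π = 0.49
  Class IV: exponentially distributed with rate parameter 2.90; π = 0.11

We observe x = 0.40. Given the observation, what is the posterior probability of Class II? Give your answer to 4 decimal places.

P(component k | x) = P(Z=k)·f_k(x) / marginal(x), where marginal(x) = Σ_j P(Z=j)·f_j(x).
Evaluate each component's likelihood at the observed value:
  f_I = 1.65·e^(−1.65·0.40) = 1.65·e^(−0.6600) = 0.852805
  f_II = 2.52·e^(−2.52·0.40) = 2.52·e^(−1.0080) = 0.919669
  f_III = 2.57·e^(−2.57·0.40) = 2.57·e^(−1.0280) = 0.919345
  f_IV = 2.90·e^(−2.90·0.40) = 2.90·e^(−1.1600) = 0.90911
Prior × likelihood for each component:
  P(Z=I)·f_I = 0.30 × 0.852805 = 0.255841
  P(Z=II)·f_II = 0.10 × 0.919669 = 0.0919669
  P(Z=III)·f_III = 0.49 × 0.919345 = 0.450479
  P(Z=IV)·f_IV = 0.11 × 0.90911 = 0.100002
Sum: 0.255841 + 0.0919669 + 0.450479 + 0.100002 = 0.898289
Responsibility of Class II: 0.0919669 / 0.898289 ≈ 0.1024

0.1024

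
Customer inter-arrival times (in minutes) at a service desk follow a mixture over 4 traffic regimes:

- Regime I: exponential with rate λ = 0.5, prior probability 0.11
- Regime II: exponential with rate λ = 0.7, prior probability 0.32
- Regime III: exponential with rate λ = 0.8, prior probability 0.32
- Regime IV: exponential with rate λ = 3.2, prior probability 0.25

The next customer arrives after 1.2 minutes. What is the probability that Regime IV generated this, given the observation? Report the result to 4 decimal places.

P(component k | x) = w_k·f_k(x) / marginal(x), where marginal(x) = Σ_j w_j·f_j(x).
Exponential densities:
  L_I = 0.5·e^(−0.5·1.2) = 0.5·e^(−0.6000) = 0.274406
  L_II = 0.7·e^(−0.7·1.2) = 0.7·e^(−0.8400) = 0.302197
  L_III = 0.8·e^(−0.8·1.2) = 0.8·e^(−0.9600) = 0.306314
  L_IV = 3.2·e^(−3.2·1.2) = 3.2·e^(−3.8400) = 0.0687795
Prior × likelihood for each component:
  w_I·L_I = 0.11 × 0.274406 = 0.0301846
  w_II·L_II = 0.32 × 0.302197 = 0.0967032
  w_III·L_III = 0.32 × 0.306314 = 0.0980206
  w_IV·L_IV = 0.25 × 0.0687795 = 0.0171949
Evidence: 0.0301846 + 0.0967032 + 0.0980206 + 0.0171949 = 0.242103
P(Regime IV | x) = 0.0171949 / 0.242103 ≈ 0.0710

0.0710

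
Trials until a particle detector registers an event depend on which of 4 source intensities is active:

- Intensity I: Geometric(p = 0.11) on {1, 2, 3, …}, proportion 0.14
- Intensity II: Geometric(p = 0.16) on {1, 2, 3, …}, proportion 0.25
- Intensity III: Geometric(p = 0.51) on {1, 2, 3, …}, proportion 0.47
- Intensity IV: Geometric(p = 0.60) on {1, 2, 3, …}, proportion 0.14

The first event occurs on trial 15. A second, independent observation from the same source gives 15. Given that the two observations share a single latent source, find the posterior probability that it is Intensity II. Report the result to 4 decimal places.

0.4281

By Bayes' theorem, P(k | x) = P(Z=k) f_k(x) / Σ_j P(Z=j) f_j(x).
Since both observations come from the same component, the likelihood for component k is f_k(x₁)·f_k(x₂).
  f_I = [0.0215205] × [0.0215205] = 0.000463133
  f_II = [0.0139325] × [0.0139325] = 0.000194115
  f_III = [2.34593e-05] × [2.34593e-05] = 5.50339e-10
  f_IV = [1.61061e-06] × [1.61061e-06] = 2.59407e-12
Weight by the priors:
  P(Z=I)·f_I = 0.14 × 0.000463133 = 6.48386e-05
  P(Z=II)·f_II = 0.25 × 0.000194115 = 4.85288e-05
  P(Z=III)·f_III = 0.47 × 5.50339e-10 = 2.5866e-10
  P(Z=IV)·f_IV = 0.14 × 2.59407e-12 = 3.6317e-13
Marginal: 6.48386e-05 + 4.85288e-05 + 2.5866e-10 + 3.6317e-13 = 0.000113368
P(Intensity II | x) = 4.85288e-05 / 0.000113368 ≈ 0.4281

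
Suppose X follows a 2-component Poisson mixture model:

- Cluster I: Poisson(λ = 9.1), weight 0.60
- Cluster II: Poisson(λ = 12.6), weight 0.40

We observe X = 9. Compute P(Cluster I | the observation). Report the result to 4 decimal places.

P(component k | x) = π_k·f_k(x) / marginal(x), where marginal(x) = Σ_j π_j·f_j(x).
Evaluate each component's likelihood at the observed value:
  L_I = e^(−9.1)·9.1^9/9! = 0.131683
  L_II = e^(−12.6)·12.6^9/9! = 0.0743809
Unnormalised posteriors:
  π_I·L_I = 0.60 × 0.131683 = 0.0790098
  π_II·L_II = 0.40 × 0.0743809 = 0.0297524
Denominator: 0.0790098 + 0.0297524 = 0.108762
P(Cluster I | the observation) = 0.0790098 / 0.108762 ≈ 0.7264

0.7264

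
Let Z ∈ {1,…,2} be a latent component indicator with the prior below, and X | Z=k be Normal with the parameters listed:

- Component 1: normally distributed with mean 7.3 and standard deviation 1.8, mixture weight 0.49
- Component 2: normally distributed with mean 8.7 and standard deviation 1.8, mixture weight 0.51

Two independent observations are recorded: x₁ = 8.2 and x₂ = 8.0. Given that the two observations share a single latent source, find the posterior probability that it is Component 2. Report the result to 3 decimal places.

By Bayes' theorem, P(k | x) = w_k f_k(x) / Σ_j w_j f_j(x).
Since both observations come from the same component, the likelihood for component k is f_k(x₁)·f_k(x₂).
  f_1 = [(1/(1.8·√(2π)))·exp(−(8.2−7.3)²/(2·1.8²)) = 0.221635·exp(-0.12500) = 0.195592] × [0.205493] = 0.0401928
  f_2 = [(1/(1.8·√(2π)))·exp(−(8.2−8.7)²/(2·1.8²)) = 0.221635·exp(-0.03858) = 0.213247] × [0.205493] = 0.0438207
Weight by the priors:
  w_1·f_1 = 0.49 × 0.0401928 = 0.0196945
  w_2·f_2 = 0.51 × 0.0438207 = 0.0223486
Evidence: 0.0196945 + 0.0223486 = 0.042043
So the posterior for Component 2 is 0.0223486 / 0.042043 ≈ 0.532.

0.532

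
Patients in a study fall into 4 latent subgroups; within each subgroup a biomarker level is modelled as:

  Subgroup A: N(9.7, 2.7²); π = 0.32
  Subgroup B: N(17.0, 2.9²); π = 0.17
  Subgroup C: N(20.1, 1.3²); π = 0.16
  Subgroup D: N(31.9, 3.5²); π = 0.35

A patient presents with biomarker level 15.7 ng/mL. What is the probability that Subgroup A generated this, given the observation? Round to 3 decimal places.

0.158

Apply Bayes' rule: the posterior for each component is proportional to its prior times its likelihood at x.
Normal densities:
  L_A = 0.0125088
  L_B = 0.124416
  L_C = 0.000998643
  L_D = 2.53951e-06
Weight by the priors:
  π_A·L_A = 0.32 × 0.0125088 = 0.0040028
  π_B·L_B = 0.17 × 0.124416 = 0.0211507
  π_C·L_C = 0.16 × 0.000998643 = 0.000159783
  π_D·L_D = 0.35 × 2.53951e-06 = 8.8883e-07
Normaliser: 0.0040028 + 0.0211507 + 0.000159783 + 8.8883e-07 = 0.0253142
P(Subgroup A | 15.7 ng/mL) = 0.0040028 / 0.0253142 ≈ 0.158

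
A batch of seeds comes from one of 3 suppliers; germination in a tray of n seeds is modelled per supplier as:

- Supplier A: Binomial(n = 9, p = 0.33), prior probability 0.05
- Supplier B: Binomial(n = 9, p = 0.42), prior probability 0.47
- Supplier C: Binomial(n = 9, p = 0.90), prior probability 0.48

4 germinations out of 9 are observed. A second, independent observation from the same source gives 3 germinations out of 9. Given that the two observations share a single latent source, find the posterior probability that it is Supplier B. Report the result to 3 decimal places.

0.912

By Bayes' theorem, P(k | x) = P(Z=k) f_k(x) / Σ_j P(Z=j) f_j(x).
Since both observations come from the same component, the likelihood for component k is f_k(x₁)·f_k(x₂).
  f_A = [C(9,4)·0.33^4·0.67^5 = 126·0.0118592·0.135013 = 0.201744] × [0.273067] = 0.0550897
  f_B = [C(9,4)·0.42^4·0.58^5 = 126·0.031117·0.0656357 = 0.25734] × [0.236916] = 0.0609681
  f_C = [C(9,4)·0.90^4·0.10^5 = 126·0.6561·1e-05 = 0.000826686] × [6.1236e-05] = 5.06229e-08
Multiply by the mixture weights:
  P(Z=A)·f_A = 0.05 × 0.0550897 = 0.00275448
  P(Z=B)·f_B = 0.47 × 0.0609681 = 0.028655
  P(Z=C)·f_C = 0.48 × 5.06229e-08 = 2.4299e-08
Normaliser: 0.00275448 + 0.028655 + 2.4299e-08 = 0.0314095
P(Supplier B | x₁,x₂) = 0.028655 / 0.0314095 ≈ 0.912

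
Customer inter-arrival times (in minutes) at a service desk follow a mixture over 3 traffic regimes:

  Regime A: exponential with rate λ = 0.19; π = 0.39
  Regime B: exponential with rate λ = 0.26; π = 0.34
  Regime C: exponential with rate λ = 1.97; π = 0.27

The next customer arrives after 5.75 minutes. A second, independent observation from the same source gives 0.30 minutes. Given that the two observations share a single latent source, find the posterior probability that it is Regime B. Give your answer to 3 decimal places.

Apply Bayes' rule: the posterior for each component is proportional to its prior times its likelihood at x.
Since both observations come from the same component, the likelihood for component k is f_k(x₁)·f_k(x₂).
  f_A = [0.0637216] × [0.179473] = 0.0114363
  f_B = [0.0583046] × [0.240491] = 0.0140217
  f_C = [2.37135e-05] × [1.09093] = 2.58698e-05
Prior × likelihood for each component:
  π_A·f_A = 0.39 × 0.0114363 = 0.00446016
  π_B·f_B = 0.34 × 0.0140217 = 0.00476739
  π_C·f_C = 0.27 × 2.58698e-05 = 6.98486e-06
Normaliser: 0.00446016 + 0.00476739 + 6.98486e-06 = 0.00923453
P(Regime B | x) = 0.00476739 / 0.00923453 ≈ 0.516

0.516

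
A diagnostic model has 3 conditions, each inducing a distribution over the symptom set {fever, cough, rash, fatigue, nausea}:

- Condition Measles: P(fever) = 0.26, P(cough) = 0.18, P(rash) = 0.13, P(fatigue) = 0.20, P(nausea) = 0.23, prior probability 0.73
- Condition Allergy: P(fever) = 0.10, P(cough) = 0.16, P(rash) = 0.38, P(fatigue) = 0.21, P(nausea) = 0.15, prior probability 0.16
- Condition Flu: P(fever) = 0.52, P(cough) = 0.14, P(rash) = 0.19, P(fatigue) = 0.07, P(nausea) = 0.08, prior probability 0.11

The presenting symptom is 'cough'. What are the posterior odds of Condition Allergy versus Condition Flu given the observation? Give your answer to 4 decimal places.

Since P(k|x) ∝ P(Z=k) f_k(x), the posterior odds are P(Z=i) f_i(x) / (P(Z=j) f_j(x)).
Categorical probabilities:
  L_Measles = 0.18
  L_Allergy = 0.16
  L_Flu = 0.14
Posterior odds = (P(Z=Allergy)·L_Allergy) / (P(Z=Flu)·L_Flu) = (0.16·0.16) / (0.11·0.14) = 0.0256 / 0.0154 ≈ 1.6623

1.6623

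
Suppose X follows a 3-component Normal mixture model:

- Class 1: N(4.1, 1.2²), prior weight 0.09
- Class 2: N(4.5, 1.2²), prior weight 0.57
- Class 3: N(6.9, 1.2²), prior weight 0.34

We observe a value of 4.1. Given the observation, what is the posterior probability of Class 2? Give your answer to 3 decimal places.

Apply Bayes' rule: the posterior for each component is proportional to its prior times its likelihood at x.
Evaluate each component's likelihood at the observed value:
  f_1 = (1/(1.2·√(2π)))·exp(−(4.1−4.1)²/(2·1.2²)) = 0.332452·exp(-0.00000) = 0.332452
  f_2 = (1/(1.2·√(2π)))·exp(−(4.1−4.5)²/(2·1.2²)) = 0.332452·exp(-0.05556) = 0.314486
  f_3 = (1/(1.2·√(2π)))·exp(−(4.1−6.9)²/(2·1.2²)) = 0.332452·exp(-2.72222) = 0.0218516
Weight by the priors:
  P(Z=1)·f_1 = 0.09 × 0.332452 = 0.0299207
  P(Z=2)·f_2 = 0.57 × 0.314486 = 0.179257
  P(Z=3)·f_3 = 0.34 × 0.0218516 = 0.00742954
Denominator: 0.0299207 + 0.179257 + 0.00742954 = 0.216607
So the posterior for Class 2 is 0.179257 / 0.216607 ≈ 0.828.

0.828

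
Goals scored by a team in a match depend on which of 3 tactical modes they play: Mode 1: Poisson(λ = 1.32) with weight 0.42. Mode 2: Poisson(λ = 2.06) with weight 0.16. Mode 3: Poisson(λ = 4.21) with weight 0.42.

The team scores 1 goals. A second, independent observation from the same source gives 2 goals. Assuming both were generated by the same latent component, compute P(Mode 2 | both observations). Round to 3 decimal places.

0.231

Posterior ∝ prior × likelihood, so P(k | x) ∝ π_k f_k(x); normalise over all components.
Since both observations come from the same component, the likelihood for component k is f_k(x₁)·f_k(x₂).
  p_1 = [e^(−1.32)·1.32^1/1! = 0.352619] × [0.232728] = 0.0820643
  p_2 = [e^(−2.06)·2.06^1/1! = 0.262555] × [0.270432] = 0.0710033
  p_3 = [e^(−4.21)·4.21^1/1! = 0.0625032] × [0.131569] = 0.0082235
Unnormalised posteriors:
  π_1·p_1 = 0.42 × 0.0820643 = 0.034467
  π_2·p_2 = 0.16 × 0.0710033 = 0.0113605
  π_3·p_3 = 0.42 × 0.0082235 = 0.00345387
Sum: 0.034467 + 0.0113605 + 0.00345387 = 0.0492814
So the posterior for Mode 2 is 0.0113605 / 0.0492814 ≈ 0.231.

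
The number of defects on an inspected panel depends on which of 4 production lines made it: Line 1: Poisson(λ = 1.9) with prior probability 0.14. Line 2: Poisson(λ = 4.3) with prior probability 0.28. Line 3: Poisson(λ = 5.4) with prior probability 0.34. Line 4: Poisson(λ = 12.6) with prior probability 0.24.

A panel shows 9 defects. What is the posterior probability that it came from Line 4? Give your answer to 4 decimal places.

The responsibility of component k is w_k f_k(x) divided by Σ_j w_j f_j(x).
Evaluate each component's likelihood at the observed value:
  f_1 = e^(−1.9)·1.9^9/9! = 0.000133003
  f_2 = e^(−4.3)·4.3^9/9! = 0.0187926
  f_3 = e^(−5.4)·5.4^9/9! = 0.0485949
  f_4 = e^(−12.6)·12.6^9/9! = 0.0743809
Prior × likelihood for each component:
  w_1·f_1 = 0.14 × 0.000133003 = 1.86204e-05
  w_2·f_2 = 0.28 × 0.0187926 = 0.00526193
  w_3·f_3 = 0.34 × 0.0485949 = 0.0165223
  w_4·f_4 = 0.24 × 0.0743809 = 0.0178514
Evidence: 1.86204e-05 + 0.00526193 + 0.0165223 + 0.0178514 = 0.0396542
P(Line 4 | the observation) = 0.0178514 / 0.0396542 ≈ 0.4502

0.4502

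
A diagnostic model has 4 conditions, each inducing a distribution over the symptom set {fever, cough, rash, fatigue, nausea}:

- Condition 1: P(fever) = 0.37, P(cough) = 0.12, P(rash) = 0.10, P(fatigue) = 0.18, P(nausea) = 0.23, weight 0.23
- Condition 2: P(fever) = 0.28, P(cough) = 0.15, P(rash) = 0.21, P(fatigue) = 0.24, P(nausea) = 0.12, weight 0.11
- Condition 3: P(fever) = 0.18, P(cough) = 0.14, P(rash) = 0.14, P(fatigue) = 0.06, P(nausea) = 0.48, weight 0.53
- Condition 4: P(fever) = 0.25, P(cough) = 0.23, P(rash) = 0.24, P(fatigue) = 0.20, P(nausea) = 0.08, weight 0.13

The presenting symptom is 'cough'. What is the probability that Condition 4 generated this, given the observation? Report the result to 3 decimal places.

0.202

By Bayes' theorem, P(k | x) = π_k f_k(x) / Σ_j π_j f_j(x).
Categorical probabilities:
  p_1 = 0.12
  p_2 = 0.15
  p_3 = 0.14
  p_4 = 0.23
Multiply by the mixture weights:
  π_1·p_1 = 0.23 × 0.12 = 0.0276
  π_2·p_2 = 0.11 × 0.15 = 0.0165
  π_3·p_3 = 0.53 × 0.14 = 0.0742
  π_4·p_4 = 0.13 × 0.23 = 0.0299
Marginal: 0.0276 + 0.0165 + 0.0742 + 0.0299 = 0.1482
So the posterior for Condition 4 is 0.0299 / 0.1482 ≈ 0.202.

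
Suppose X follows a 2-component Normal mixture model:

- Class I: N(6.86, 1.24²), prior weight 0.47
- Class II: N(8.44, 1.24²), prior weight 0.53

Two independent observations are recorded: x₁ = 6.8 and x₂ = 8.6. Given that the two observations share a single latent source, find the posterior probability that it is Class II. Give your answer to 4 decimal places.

0.5555

Posterior ∝ prior × likelihood, so P(k | x) ∝ π_k f_k(x); normalise over all components.
Since both observations come from the same component, the likelihood for component k is f_k(x₁)·f_k(x₂).
  L_I = [0.321351] × [0.120203] = 0.0386275
  L_II = [0.134168] × [0.31906] = 0.0428078
Prior × likelihood for each component:
  π_I·L_I = 0.47 × 0.0386275 = 0.0181549
  π_II·L_II = 0.53 × 0.0428078 = 0.0226881
Normaliser: 0.0181549 + 0.0226881 = 0.0408431
P(Class II | x₁,x₂) ≈ 0.5555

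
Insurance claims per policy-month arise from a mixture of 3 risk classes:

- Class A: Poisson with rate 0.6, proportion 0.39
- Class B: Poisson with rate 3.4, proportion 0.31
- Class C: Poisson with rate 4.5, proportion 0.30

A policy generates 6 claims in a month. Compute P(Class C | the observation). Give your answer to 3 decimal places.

0.634

P(component k | x) = w_k·f_k(x) / marginal(x), where marginal(x) = Σ_j w_j·f_j(x).
Component likelihoods at x = 6 claims:
  p_A = 3.5563e-05
  p_B = 0.0716044
  p_C = 0.12812
Multiply by the mixture weights:
  w_A·p_A = 0.39 × 3.5563e-05 = 1.38696e-05
  w_B·p_B = 0.31 × 0.0716044 = 0.0221974
  w_C·p_C = 0.30 × 0.12812 = 0.038436
Marginal: 1.38696e-05 + 0.0221974 + 0.038436 = 0.0606473
Responsibility of Class C: 0.038436 / 0.0606473 ≈ 0.634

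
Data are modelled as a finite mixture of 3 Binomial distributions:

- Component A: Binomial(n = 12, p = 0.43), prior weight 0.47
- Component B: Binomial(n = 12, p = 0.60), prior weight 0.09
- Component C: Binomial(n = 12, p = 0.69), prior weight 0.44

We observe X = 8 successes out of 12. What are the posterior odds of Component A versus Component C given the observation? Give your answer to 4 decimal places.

The posterior odds equal the prior odds times the likelihood ratio: (P(Z=i)/P(Z=j))·(f_i(x)/f_j(x)).
Evaluate each component's likelihood at the observed value:
  f_A = 0.0610734
  f_B = 0.212841
  f_C = 0.234879
Posterior odds = (P(Z=A)·f_A) / (P(Z=C)·f_C) = (0.47·0.0610734) / (0.44·0.234879) = 0.0287045 / 0.103347 ≈ 0.2777

0.2777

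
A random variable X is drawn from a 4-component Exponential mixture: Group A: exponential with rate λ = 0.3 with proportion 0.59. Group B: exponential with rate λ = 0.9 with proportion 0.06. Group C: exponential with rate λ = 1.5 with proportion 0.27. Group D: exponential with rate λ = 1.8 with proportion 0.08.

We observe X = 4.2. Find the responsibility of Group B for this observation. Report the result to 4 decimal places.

Apply Bayes' rule: the posterior for each component is proportional to its prior times its likelihood at x.
Component likelihoods at x = 4.2:
  p_A = 0.3·e^(−0.3·4.2) = 0.3·e^(−1.2600) = 0.0850962
  p_B = 0.9·e^(−0.9·4.2) = 0.9·e^(−3.7800) = 0.0205404
  p_C = 1.5·e^(−1.5·4.2) = 1.5·e^(−6.3000) = 0.00275446
  p_D = 1.8·e^(−1.8·4.2) = 1.8·e^(−7.5600) = 0.000937575
Unnormalised posteriors:
  P(Z=A)·p_A = 0.59 × 0.0850962 = 0.0502068
  P(Z=B)·p_B = 0.06 × 0.0205404 = 0.00123243
  P(Z=C)·p_C = 0.27 × 0.00275446 = 0.000743703
  P(Z=D)·p_D = 0.08 × 0.000937575 = 7.5006e-05
Normaliser: 0.0502068 + 0.00123243 + 0.000743703 + 7.5006e-05 = 0.0522579
P(Group B | x) = 0.00123243 / 0.0522579 ≈ 0.0236

0.0236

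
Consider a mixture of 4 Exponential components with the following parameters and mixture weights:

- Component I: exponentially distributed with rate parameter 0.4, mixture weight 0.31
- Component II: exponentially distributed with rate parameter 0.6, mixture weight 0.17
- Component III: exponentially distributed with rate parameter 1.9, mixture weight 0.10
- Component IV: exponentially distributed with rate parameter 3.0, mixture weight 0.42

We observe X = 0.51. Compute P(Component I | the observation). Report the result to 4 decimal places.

0.1940

P(component k | x) = π_k·f_k(x) / marginal(x), where marginal(x) = Σ_j π_j·f_j(x).
Evaluate each component's likelihood at the observed value:
  L_I = 0.4·e^(−0.4·0.51) = 0.4·e^(−0.2040) = 0.326185
  L_II = 0.6·e^(−0.6·0.51) = 0.6·e^(−0.3060) = 0.441832
  L_III = 1.9·e^(−1.9·0.51) = 1.9·e^(−0.9690) = 0.720978
  L_IV = 3.0·e^(−3.0·0.51) = 3.0·e^(−1.5300) = 0.649607
Multiply by the mixture weights:
  π_I·L_I = 0.31 × 0.326185 = 0.101117
  π_II·L_II = 0.17 × 0.441832 = 0.0751114
  π_III·L_III = 0.10 × 0.720978 = 0.0720978
  π_IV·L_IV = 0.42 × 0.649607 = 0.272835
Evidence: 0.101117 + 0.0751114 + 0.0720978 + 0.272835 = 0.521162
Responsibility of Component I: 0.101117 / 0.521162 ≈ 0.1940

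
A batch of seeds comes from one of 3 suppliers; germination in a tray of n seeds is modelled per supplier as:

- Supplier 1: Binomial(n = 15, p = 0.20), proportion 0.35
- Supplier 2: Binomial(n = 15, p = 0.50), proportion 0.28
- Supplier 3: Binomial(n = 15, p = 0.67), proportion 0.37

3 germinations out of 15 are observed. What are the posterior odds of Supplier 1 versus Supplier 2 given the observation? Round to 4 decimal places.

Only the two components matter; the odds are (π_i f_i(x)) / (π_j f_j(x)).
Component likelihoods at x = 3 germinations out of 15:
  L_1 = 0.250139
  L_2 = 0.0138855
  L_3 = 0.000228246
0.0875486 / 0.00388794 ≈ 22.5180

22.5180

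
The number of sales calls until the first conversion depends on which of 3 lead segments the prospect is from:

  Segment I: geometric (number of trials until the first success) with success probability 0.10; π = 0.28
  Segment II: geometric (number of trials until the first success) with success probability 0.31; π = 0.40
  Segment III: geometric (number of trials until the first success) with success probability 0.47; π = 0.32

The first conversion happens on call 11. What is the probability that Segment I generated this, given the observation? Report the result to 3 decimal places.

Posterior ∝ prior × likelihood, so P(k | x) ∝ π_k f_k(x); normalise over all components.
Component likelihoods at x = 11:
  L_I = 0.10·(1−0.10)^10 = 0.10·0.348678 = 0.0348678
  L_II = 0.31·(1−0.31)^10 = 0.31·0.0244619 = 0.0075832
  L_III = 0.47·(1−0.47)^10 = 0.47·0.00174887 = 0.000821971
Unnormalised posteriors:
  π_I·L_I = 0.28 × 0.0348678 = 0.009763
  π_II·L_II = 0.40 × 0.0075832 = 0.00303328
  π_III·L_III = 0.32 × 0.000821971 = 0.000263031
Denominator: 0.009763 + 0.00303328 + 0.000263031 = 0.0130593
So the posterior for Segment I is 0.009763 / 0.0130593 ≈ 0.748.

0.748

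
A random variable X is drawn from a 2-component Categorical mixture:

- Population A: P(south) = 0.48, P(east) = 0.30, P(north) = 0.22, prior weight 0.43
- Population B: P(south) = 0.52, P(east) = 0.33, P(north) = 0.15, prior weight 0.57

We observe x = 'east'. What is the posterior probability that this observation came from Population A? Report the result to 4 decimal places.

By Bayes' theorem, P(k | x) = P(Z=k) f_k(x) / Σ_j P(Z=j) f_j(x).
Categorical probabilities:
  L_A = 0.3
  L_B = 0.33
Unnormalised posteriors:
  P(Z=A)·L_A = 0.43 × 0.3 = 0.129
  P(Z=B)·L_B = 0.57 × 0.33 = 0.1881
Sum: 0.129 + 0.1881 = 0.3171
So the posterior for Population A is 0.129 / 0.3171 ≈ 0.4068.

0.4068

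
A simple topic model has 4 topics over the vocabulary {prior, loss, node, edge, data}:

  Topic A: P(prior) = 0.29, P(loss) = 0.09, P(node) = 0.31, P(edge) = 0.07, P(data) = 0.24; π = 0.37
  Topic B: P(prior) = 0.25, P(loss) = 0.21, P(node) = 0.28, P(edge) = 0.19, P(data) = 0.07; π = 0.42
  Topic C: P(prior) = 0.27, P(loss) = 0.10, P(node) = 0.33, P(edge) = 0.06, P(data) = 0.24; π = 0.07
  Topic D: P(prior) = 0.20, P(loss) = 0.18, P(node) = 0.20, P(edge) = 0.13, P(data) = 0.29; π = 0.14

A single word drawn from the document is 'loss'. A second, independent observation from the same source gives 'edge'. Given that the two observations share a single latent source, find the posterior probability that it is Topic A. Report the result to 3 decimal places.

0.102

Apply Bayes' rule: the posterior for each component is proportional to its prior times its likelihood at x.
Since both observations come from the same component, the likelihood for component k is f_k(x₁)·f_k(x₂).
  p_A = [P(loss | comp) = 0.09] × [0.07] = 0.0063
  p_B = [P(loss | comp) = 0.21] × [0.19] = 0.0399
  p_C = [P(loss | comp) = 0.10] × [0.06] = 0.006
  p_D = [P(loss | comp) = 0.18] × [0.13] = 0.0234
Prior × likelihood for each component:
  P(Z=A)·p_A = 0.37 × 0.0063 = 0.002331
  P(Z=B)·p_B = 0.42 × 0.0399 = 0.016758
  P(Z=C)·p_C = 0.07 × 0.006 = 0.00042
  P(Z=D)·p_D = 0.14 × 0.0234 = 0.003276
Denominator: 0.002331 + 0.016758 + 0.00042 + 0.003276 = 0.022785
Responsibility of Topic A: 0.002331 / 0.022785 ≈ 0.102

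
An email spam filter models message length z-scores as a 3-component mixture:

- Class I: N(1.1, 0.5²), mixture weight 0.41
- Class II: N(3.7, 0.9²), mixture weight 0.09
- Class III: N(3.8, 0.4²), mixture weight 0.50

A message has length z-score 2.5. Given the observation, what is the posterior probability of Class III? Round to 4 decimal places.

0.0997

Posterior ∝ prior × likelihood, so P(k | x) ∝ P(Z=k) f_k(x); normalise over all components.
Evaluate each component's likelihood at the observed value:
  p_I = (1/(0.5·√(2π)))·exp(−(2.5−1.1)²/(2·0.5²)) = 0.797885·exp(-3.92000) = 0.0158309
  p_II = (1/(0.9·√(2π)))·exp(−(2.5−3.7)²/(2·0.9²)) = 0.443269·exp(-0.88889) = 0.182233
  p_III = (1/(0.4·√(2π)))·exp(−(2.5−3.8)²/(2·0.4²)) = 0.997356·exp(-5.28125) = 0.00507262
Weight by the priors:
  P(Z=I)·p_I = 0.41 × 0.0158309 = 0.00649067
  P(Z=II)·p_II = 0.09 × 0.182233 = 0.016401
  P(Z=III)·p_III = 0.50 × 0.00507262 = 0.00253631
Evidence: 0.00649067 + 0.016401 + 0.00253631 = 0.025428
Responsibility of Class III: 0.00253631 / 0.025428 ≈ 0.0997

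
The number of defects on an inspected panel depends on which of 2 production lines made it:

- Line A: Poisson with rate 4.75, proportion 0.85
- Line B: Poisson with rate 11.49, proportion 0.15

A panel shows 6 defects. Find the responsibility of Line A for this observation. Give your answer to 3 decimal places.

0.960

Posterior ∝ prior × likelihood, so P(k | x) ∝ π_k f_k(x); normalise over all components.
Component likelihoods at x = 6 defects:
  f_A = e^(−4.75)·4.75^6/6! = 0.138016
  f_B = e^(−11.49)·11.49^6/6! = 0.0326997
Multiply by the mixture weights:
  π_A·f_A = 0.85 × 0.138016 = 0.117314
  π_B·f_B = 0.15 × 0.0326997 = 0.00490496
Sum: 0.117314 + 0.00490496 = 0.122219
So the posterior for Line A is 0.117314 / 0.122219 ≈ 0.960.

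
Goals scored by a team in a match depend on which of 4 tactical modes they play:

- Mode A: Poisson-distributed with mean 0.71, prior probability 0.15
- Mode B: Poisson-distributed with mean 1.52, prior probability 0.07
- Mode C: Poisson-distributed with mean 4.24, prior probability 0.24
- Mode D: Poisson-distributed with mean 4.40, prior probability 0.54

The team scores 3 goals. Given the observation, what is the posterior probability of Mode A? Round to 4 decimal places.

0.0291

Apply Bayes' rule: the posterior for each component is proportional to its prior times its likelihood at x.
Evaluate each component's likelihood at the observed value:
  p_A = 0.0293275
  p_B = 0.128012
  p_C = 0.183037
  p_D = 0.174305
Weight by the priors:
  π_A·p_A = 0.15 × 0.0293275 = 0.00439912
  π_B·p_B = 0.07 × 0.128012 = 0.00896087
  π_C·p_C = 0.24 × 0.183037 = 0.0439288
  π_D·p_D = 0.54 × 0.174305 = 0.094125
Denominator: 0.00439912 + 0.00896087 + 0.0439288 + 0.094125 = 0.151414
P(Mode A | x) ≈ 0.0291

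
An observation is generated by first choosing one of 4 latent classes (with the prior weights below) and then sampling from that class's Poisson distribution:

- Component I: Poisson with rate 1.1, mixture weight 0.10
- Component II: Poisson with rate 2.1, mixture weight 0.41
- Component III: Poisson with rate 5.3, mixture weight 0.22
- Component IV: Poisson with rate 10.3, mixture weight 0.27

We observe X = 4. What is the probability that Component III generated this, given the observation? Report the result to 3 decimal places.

0.435

Apply Bayes' rule: the posterior for each component is proportional to its prior times its likelihood at x.
Poisson probabilities:
  p_I = 0.0203065
  p_II = 0.099231
  p_III = 0.164109
  p_IV = 0.0157726
Weight by the priors:
  P(Z=I)·p_I = 0.10 × 0.0203065 = 0.00203065
  P(Z=II)·p_II = 0.41 × 0.099231 = 0.0406847
  P(Z=III)·p_III = 0.22 × 0.164109 = 0.0361039
  P(Z=IV)·p_IV = 0.27 × 0.0157726 = 0.00425861
Normaliser: 0.00203065 + 0.0406847 + 0.0361039 + 0.00425861 = 0.0830779
P(Component III | the observation) ≈ 0.435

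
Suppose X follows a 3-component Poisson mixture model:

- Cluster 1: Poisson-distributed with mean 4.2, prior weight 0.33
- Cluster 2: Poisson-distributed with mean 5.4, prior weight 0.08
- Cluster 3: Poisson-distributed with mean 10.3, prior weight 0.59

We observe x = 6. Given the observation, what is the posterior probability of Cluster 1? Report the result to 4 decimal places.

0.4541

P(component k | x) = w_k·f_k(x) / marginal(x), where marginal(x) = Σ_j w_j·f_j(x).
Evaluate each component's likelihood at the observed value:
  f_1 = e^(−4.2)·4.2^6/6! = 0.114321
  f_2 = e^(−5.4)·5.4^6/6! = 0.155539
  f_3 = e^(−10.3)·10.3^6/6! = 0.0557773
Unnormalised posteriors:
  w_1·f_1 = 0.33 × 0.114321 = 0.037726
  w_2·f_2 = 0.08 × 0.155539 = 0.0124431
  w_3·f_3 = 0.59 × 0.0557773 = 0.0329086
Evidence: 0.037726 + 0.0124431 + 0.0329086 = 0.0830777
P(Cluster 1 | the observation) = 0.037726 / 0.0830777 ≈ 0.4541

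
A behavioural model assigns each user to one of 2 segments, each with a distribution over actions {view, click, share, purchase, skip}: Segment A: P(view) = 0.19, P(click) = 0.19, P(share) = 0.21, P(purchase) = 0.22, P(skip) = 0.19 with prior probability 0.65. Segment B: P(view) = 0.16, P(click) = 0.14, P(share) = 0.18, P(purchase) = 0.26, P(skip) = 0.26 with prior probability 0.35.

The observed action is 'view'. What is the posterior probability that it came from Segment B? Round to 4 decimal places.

0.3120

By Bayes' theorem, P(k | x) = π_k f_k(x) / Σ_j π_j f_j(x).
Categorical probabilities:
  p_A = P(view | comp) = 0.19
  p_B = P(view | comp) = 0.16
Weight by the priors:
  π_A·p_A = 0.65 × 0.19 = 0.1235
  π_B·p_B = 0.35 × 0.16 = 0.056
Sum: 0.1235 + 0.056 = 0.1795
P(Segment B | the observation) ≈ 0.3120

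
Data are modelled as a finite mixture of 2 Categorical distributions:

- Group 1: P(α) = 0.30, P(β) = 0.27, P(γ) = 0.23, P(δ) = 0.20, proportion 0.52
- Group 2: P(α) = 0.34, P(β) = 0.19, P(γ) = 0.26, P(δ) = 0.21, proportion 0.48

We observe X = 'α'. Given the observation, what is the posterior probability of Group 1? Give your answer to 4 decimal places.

Apply Bayes' rule: the posterior for each component is proportional to its prior times its likelihood at x.
Component likelihoods at x = 'α':
  L_1 = 0.3
  L_2 = 0.34
Multiply by the mixture weights:
  P(Z=1)·L_1 = 0.52 × 0.3 = 0.156
  P(Z=2)·L_2 = 0.48 × 0.34 = 0.1632
Denominator: 0.156 + 0.1632 = 0.3192
So the posterior for Group 1 is 0.156 / 0.3192 ≈ 0.4887.

0.4887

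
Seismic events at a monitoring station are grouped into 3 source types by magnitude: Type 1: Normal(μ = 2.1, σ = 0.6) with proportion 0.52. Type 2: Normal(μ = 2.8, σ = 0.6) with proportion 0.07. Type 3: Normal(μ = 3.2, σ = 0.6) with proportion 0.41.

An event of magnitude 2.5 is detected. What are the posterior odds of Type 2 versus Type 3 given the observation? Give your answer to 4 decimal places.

0.2976

Posterior odds = (π_i f_i(x)) / (π_j f_j(x)); the normalising sum cancels.
Normal densities:
  f_1 = 0.532413
  f_2 = 0.586776
  f_3 = 0.336664
Posterior odds = (π_2·f_2) / (π_3·f_3) = (0.07·0.586776) / (0.41·0.336664) = 0.0410743 / 0.138032 ≈ 0.2976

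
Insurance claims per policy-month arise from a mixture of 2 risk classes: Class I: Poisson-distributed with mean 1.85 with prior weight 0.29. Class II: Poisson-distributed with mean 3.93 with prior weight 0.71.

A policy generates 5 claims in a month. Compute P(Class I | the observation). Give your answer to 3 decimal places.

Apply Bayes' rule: the posterior for each component is proportional to its prior times its likelihood at x.
Evaluate each component's likelihood at the observed value:
  p_I = 0.0283944
  p_II = 0.153463
Weight by the priors:
  w_I·p_I = 0.29 × 0.0283944 = 0.00823437
  w_II·p_II = 0.71 × 0.153463 = 0.108959
Denominator: 0.00823437 + 0.108959 = 0.117193
Responsibility of Class I: 0.00823437 / 0.117193 ≈ 0.070

0.070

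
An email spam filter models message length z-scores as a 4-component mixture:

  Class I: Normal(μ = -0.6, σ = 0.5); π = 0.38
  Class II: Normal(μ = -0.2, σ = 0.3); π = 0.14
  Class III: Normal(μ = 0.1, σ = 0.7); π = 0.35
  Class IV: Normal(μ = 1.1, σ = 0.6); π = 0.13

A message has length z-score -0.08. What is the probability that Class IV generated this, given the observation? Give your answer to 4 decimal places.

Posterior ∝ prior × likelihood, so P(k | x) ∝ π_k f_k(x); normalise over all components.
Evaluate each component's likelihood at the observed value:
  f_I = (1/(0.5·√(2π)))·exp(−(-0.08−-0.6)²/(2·0.5²)) = 0.797885·exp(-0.54080) = 0.464594
  f_II = (1/(0.3·√(2π)))·exp(−(-0.08−-0.2)²/(2·0.3²)) = 1.329808·exp(-0.08000) = 1.22757
  f_III = (1/(0.7·√(2π)))·exp(−(-0.08−0.1)²/(2·0.7²)) = 0.569918·exp(-0.03306) = 0.551383
  f_IV = (1/(0.6·√(2π)))·exp(−(-0.08−1.1)²/(2·0.6²)) = 0.664904·exp(-1.93389) = 0.096135
Prior × likelihood for each component:
  π_I·f_I = 0.38 × 0.464594 = 0.176546
  π_II·f_II = 0.14 × 1.22757 = 0.171859
  π_III·f_III = 0.35 × 0.551383 = 0.192984
  π_IV·f_IV = 0.13 × 0.096135 = 0.0124976
Denominator: 0.176546 + 0.171859 + 0.192984 + 0.0124976 = 0.553887
P(Class IV | -0.08) ≈ 0.0226

0.0226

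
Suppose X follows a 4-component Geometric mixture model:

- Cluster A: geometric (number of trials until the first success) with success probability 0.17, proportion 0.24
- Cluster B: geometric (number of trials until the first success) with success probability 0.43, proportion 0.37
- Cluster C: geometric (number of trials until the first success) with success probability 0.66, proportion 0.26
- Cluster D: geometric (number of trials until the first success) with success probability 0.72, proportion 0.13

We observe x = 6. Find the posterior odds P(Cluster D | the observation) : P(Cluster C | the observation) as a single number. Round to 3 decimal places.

Since P(k|x) ∝ w_k f_k(x), the posterior odds are w_i f_i(x) / (w_j f_j(x)).
Evaluate each component's likelihood at the observed value:
  L_A = 0.17·(1−0.17)^5 = 0.17·0.393904 = 0.0669637
  L_B = 0.43·(1−0.43)^5 = 0.43·0.0601692 = 0.0258728
  L_C = 0.66·(1−0.66)^5 = 0.66·0.00454354 = 0.00299874
  L_D = 0.72·(1−0.72)^5 = 0.72·0.00172104 = 0.00123915
Posterior odds = (w_D·L_D) / (w_C·L_C) = (0.13·0.00123915) / (0.26·0.00299874) = 0.000161089 / 0.000779672 ≈ 0.207

0.207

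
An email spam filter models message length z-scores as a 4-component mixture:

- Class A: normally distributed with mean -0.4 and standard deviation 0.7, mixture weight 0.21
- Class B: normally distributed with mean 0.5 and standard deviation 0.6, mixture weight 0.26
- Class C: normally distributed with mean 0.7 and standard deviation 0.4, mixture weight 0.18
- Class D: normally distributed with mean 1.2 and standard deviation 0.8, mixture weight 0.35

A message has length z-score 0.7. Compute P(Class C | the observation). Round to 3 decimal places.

P(component k | x) = w_k·f_k(x) / marginal(x), where marginal(x) = Σ_j w_j·f_j(x).
Normal densities:
  L_A = 0.165803
  L_B = 0.628972
  L_C = 0.997356
  L_D = 0.410201
Unnormalised posteriors:
  w_A·L_A = 0.21 × 0.165803 = 0.0348185
  w_B·L_B = 0.26 × 0.628972 = 0.163533
  w_C·L_C = 0.18 × 0.997356 = 0.179524
  w_D·L_D = 0.35 × 0.410201 = 0.14357
Marginal: 0.0348185 + 0.163533 + 0.179524 + 0.14357 = 0.521446
Responsibility of Class C: 0.179524 / 0.521446 ≈ 0.344

0.344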